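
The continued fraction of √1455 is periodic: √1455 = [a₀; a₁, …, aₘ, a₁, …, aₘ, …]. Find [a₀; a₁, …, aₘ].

a₀ = ⌊√1455⌋ = 38.

[38; 6, 1, 11, 1, 6, 76]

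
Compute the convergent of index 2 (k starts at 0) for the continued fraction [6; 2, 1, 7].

19/3

Using pₖ = aₖpₖ₋₁ + pₖ₋₂, qₖ = aₖqₖ₋₁ + qₖ₋₂ (with p₋₁=1, p₋₂=0, q₋₁=0, q₋₂=1):
  k=0: a=6, p=6, q=1
  k=1: a=2, p=13, q=2
  k=2: a=1, p=19, q=3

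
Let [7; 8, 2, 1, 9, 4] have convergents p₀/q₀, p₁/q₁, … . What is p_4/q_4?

Using pₖ = aₖpₖ₋₁ + pₖ₋₂, qₖ = aₖqₖ₋₁ + qₖ₋₂ (with p₋₁=1, p₋₂=0, q₋₁=0, q₋₂=1):
  k=0: a=7, p=7, q=1
  k=1: a=8, p=57, q=8
  k=2: a=2, p=121, q=17
  k=3: a=1, p=178, q=25
  k=4: a=9, p=1723, q=242

1723/242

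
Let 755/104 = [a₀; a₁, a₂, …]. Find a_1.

3

755 = 7·104 + 27   →  a_0 = 7
104 = 3·27 + 23   →  a_1 = 3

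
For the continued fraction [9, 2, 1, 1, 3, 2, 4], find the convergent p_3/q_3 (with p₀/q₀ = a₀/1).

Using pₖ = aₖpₖ₋₁ + pₖ₋₂, qₖ = aₖqₖ₋₁ + qₖ₋₂ (with p₋₁=1, p₋₂=0, q₋₁=0, q₋₂=1):
  k=0: a=9, p=9, q=1
  k=1: a=2, p=19, q=2
  k=2: a=1, p=28, q=3
  k=3: a=1, p=47, q=5

47/5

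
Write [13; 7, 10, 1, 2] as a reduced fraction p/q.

Fold from the inside: start with 2/1.
  1 + 1/2 = 3/2
  10 + 2/3 = 32/3
  7 + 3/32 = 227/32
  13 + 32/227 = 2983/227

2983/227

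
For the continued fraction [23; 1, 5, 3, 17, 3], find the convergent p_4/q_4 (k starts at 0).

Using pₖ = aₖpₖ₋₁ + pₖ₋₂, qₖ = aₖqₖ₋₁ + qₖ₋₂ (with p₋₁=1, p₋₂=0, q₋₁=0, q₋₂=1):
  k=0: a=23, p=23, q=1
  k=1: a=1, p=24, q=1
  k=2: a=5, p=143, q=6
  k=3: a=3, p=453, q=19
  k=4: a=17, p=7844, q=329

7844/329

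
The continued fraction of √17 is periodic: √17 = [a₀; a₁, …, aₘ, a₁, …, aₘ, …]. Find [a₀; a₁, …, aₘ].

[4; 8]

a₀ = ⌊√17⌋ = 4.
With m₀=0, d₀=1 and mₖ₊₁ = dₖaₖ − mₖ, dₖ₊₁ = (n − mₖ₊₁²)/dₖ, aₖ₊₁ = ⌊(a₀+mₖ₊₁)/dₖ₊₁⌋:
  k=1: m=4, d=1, a=8
d=1 and a=2a₀=8 at k=1, so the next step gives (m, d) = (4, 1) again — its k=1 value — and the period has length 1.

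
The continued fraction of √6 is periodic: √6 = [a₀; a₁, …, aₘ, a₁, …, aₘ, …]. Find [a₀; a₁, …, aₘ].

a₀ = ⌊√6⌋ = 2.
With m₀=0, d₀=1 and mₖ₊₁ = dₖaₖ − mₖ, dₖ₊₁ = (n − mₖ₊₁²)/dₖ, aₖ₊₁ = ⌊(a₀+mₖ₊₁)/dₖ₊₁⌋:
  k=1: m=2, d=2, a=2
  k=2: m=2, d=1, a=4
d=1 and a=2a₀=4 at k=2, so the next step gives (m, d) = (2, 2) again — its k=1 value — and the period has length 2.

[2; 2, 4]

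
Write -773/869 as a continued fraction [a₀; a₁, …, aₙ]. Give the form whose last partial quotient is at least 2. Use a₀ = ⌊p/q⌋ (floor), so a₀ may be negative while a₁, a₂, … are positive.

[-1; 9, 19, 5]

-773 = -1*869 + 96
869 = 9*96 + 5
96 = 19*5 + 1
5 = 5*1 + 0  (stop)
So -773/869 = [-1; 9, 19, 5].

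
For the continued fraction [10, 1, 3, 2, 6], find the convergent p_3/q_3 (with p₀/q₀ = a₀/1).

97/9

Using pₖ = aₖpₖ₋₁ + pₖ₋₂, qₖ = aₖqₖ₋₁ + qₖ₋₂ (with p₋₁=1, p₋₂=0, q₋₁=0, q₋₂=1):
  k=0: a=10, p=10, q=1
  k=1: a=1, p=11, q=1
  k=2: a=3, p=43, q=4
  k=3: a=2, p=97, q=9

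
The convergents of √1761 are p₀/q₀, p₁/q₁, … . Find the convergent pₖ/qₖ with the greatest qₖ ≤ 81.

√1761 = [41; 1, 26, 1, 82, …] (period length 4).
Convergents:
  p_0/q_0 = 41/1
  p_1/q_1 = 42/1
  p_2/q_2 = 1133/27
  p_3/q_3 = 1175/28
  p_4/q_4 = 97483/2323
q_3 = 28 ≤ 81 < 2323 = q_4, so the answer is 1175/28.

1175/28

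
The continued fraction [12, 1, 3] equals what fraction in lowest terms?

51/4

Fold from the inside: start with 3/1.
  1 + 1/3 = 4/3
  12 + 3/4 = 51/4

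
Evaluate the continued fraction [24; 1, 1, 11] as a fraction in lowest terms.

564/23

Fold from the inside: start with 11/1.
  1 + 1/11 = 12/11
  1 + 11/12 = 23/12
  24 + 12/23 = 564/23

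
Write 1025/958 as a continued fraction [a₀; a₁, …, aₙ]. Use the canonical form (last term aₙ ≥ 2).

[1; 14, 3, 2, 1, 6]

1025 = 1*958 + 67
958 = 14*67 + 20
67 = 3*20 + 7
20 = 2*7 + 6
7 = 1*6 + 1
6 = 6*1 + 0  (stop)
So 1025/958 = [1; 14, 3, 2, 1, 6].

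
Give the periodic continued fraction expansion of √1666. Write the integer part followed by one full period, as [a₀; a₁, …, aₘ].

a₀ = ⌊√1666⌋ = 40.
With m₀=0, d₀=1 and mₖ₊₁ = dₖaₖ − mₖ, dₖ₊₁ = (n − mₖ₊₁²)/dₖ, aₖ₊₁ = ⌊(a₀+mₖ₊₁)/dₖ₊₁⌋:
  k=1: m=40, d=66, a=1
  k=2: m=26, d=15, a=4
  k=3: m=34, d=34, a=2
  k=4: m=34, d=15, a=4
  k=5: m=26, d=66, a=1
  k=6: m=40, d=1, a=80
d=1 and a=2a₀=80 at k=6, so the next step gives (m, d) = (40, 66) again — its k=1 value — and the period has length 6.

[40; 1, 4, 2, 4, 1, 80]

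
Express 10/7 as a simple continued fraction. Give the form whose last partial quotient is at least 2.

[1; 2, 3]

10 = 1*7 + 3
7 = 2*3 + 1
3 = 3*1 + 0  (stop)
So 10/7 = [1; 2, 3].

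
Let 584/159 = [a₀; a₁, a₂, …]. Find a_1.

1

584 = 3·159 + 107   →  a_0 = 3
159 = 1·107 + 52   →  a_1 = 1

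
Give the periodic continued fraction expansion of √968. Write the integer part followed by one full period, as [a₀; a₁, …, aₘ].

[31; 8, 1, 6, 1, 8, 62]

a₀ = ⌊√968⌋ = 31.
With m₀=0, d₀=1 and mₖ₊₁ = dₖaₖ − mₖ, dₖ₊₁ = (n − mₖ₊₁²)/dₖ, aₖ₊₁ = ⌊(a₀+mₖ₊₁)/dₖ₊₁⌋:
  k=1: m=31, d=7, a=8
  k=2: m=25, d=49, a=1
  k=3: m=24, d=8, a=6
  k=4: m=24, d=49, a=1
  k=5: m=25, d=7, a=8
  k=6: m=31, d=1, a=62
d=1 and a=2a₀=62 at k=6, so the next step gives (m, d) = (31, 7) again — its k=1 value — and the period has length 6.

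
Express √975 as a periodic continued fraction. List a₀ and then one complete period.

[31; 4, 2, 4, 62]

a₀ = ⌊√975⌋ = 31.
With m₀=0, d₀=1 and mₖ₊₁ = dₖaₖ − mₖ, dₖ₊₁ = (n − mₖ₊₁²)/dₖ, aₖ₊₁ = ⌊(a₀+mₖ₊₁)/dₖ₊₁⌋:
  k=1: m=31, d=14, a=4
  k=2: m=25, d=25, a=2
  k=3: m=25, d=14, a=4
  k=4: m=31, d=1, a=62
d=1 and a=2a₀=62 at k=4, so the next step gives (m, d) = (31, 14) again — its k=1 value — and the period has length 4.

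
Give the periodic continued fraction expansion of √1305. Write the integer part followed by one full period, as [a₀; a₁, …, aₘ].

a₀ = ⌊√1305⌋ = 36.
With m₀=0, d₀=1 and mₖ₊₁ = dₖaₖ − mₖ, dₖ₊₁ = (n − mₖ₊₁²)/dₖ, aₖ₊₁ = ⌊(a₀+mₖ₊₁)/dₖ₊₁⌋:
  k=1: m=36, d=9, a=8
  k=2: m=36, d=1, a=72
d=1 and a=2a₀=72 at k=2, so the next step gives (m, d) = (36, 9) again — its k=1 value — and the period has length 2.

[36; 8, 72]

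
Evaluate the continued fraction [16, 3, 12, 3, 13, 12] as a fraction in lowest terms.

299425/18342

Fold from the inside: start with 12/1.
  13 + 1/12 = 157/12
  3 + 12/157 = 483/157
  12 + 157/483 = 5953/483
  3 + 483/5953 = 18342/5953
  16 + 5953/18342 = 299425/18342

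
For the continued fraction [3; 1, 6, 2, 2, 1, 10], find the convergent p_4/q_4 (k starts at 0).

Using pₖ = aₖpₖ₋₁ + pₖ₋₂, qₖ = aₖqₖ₋₁ + qₖ₋₂ (with p₋₁=1, p₋₂=0, q₋₁=0, q₋₂=1):
  k=0: a=3, p=3, q=1
  k=1: a=1, p=4, q=1
  k=2: a=6, p=27, q=7
  k=3: a=2, p=58, q=15
  k=4: a=2, p=143, q=37

143/37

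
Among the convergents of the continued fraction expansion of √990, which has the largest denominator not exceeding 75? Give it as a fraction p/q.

√990 = [31; 2, 6, 2, 62, …] (period length 4).
Convergents:
  p_0/q_0 = 31/1
  p_1/q_1 = 63/2
  p_2/q_2 = 409/13
  p_3/q_3 = 881/28
  p_4/q_4 = 55031/1749
q_3 = 28 ≤ 75 < 1749 = q_4, so the answer is 881/28.

881/28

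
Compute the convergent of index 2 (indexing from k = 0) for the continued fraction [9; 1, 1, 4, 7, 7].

Using pₖ = aₖpₖ₋₁ + pₖ₋₂, qₖ = aₖqₖ₋₁ + qₖ₋₂ (with p₋₁=1, p₋₂=0, q₋₁=0, q₋₂=1):
  k=0: a=9, p=9, q=1
  k=1: a=1, p=10, q=1
  k=2: a=1, p=19, q=2

19/2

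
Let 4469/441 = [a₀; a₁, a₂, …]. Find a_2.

4469 = 10·441 + 59   →  a_0 = 10
441 = 7·59 + 28   →  a_1 = 7
59 = 2·28 + 3   →  a_2 = 2

2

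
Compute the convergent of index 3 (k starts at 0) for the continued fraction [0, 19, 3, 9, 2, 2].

28/541

Using pₖ = aₖpₖ₋₁ + pₖ₋₂, qₖ = aₖqₖ₋₁ + qₖ₋₂ (with p₋₁=1, p₋₂=0, q₋₁=0, q₋₂=1):
  k=0: a=0, p=0, q=1
  k=1: a=19, p=1, q=19
  k=2: a=3, p=3, q=58
  k=3: a=9, p=28, q=541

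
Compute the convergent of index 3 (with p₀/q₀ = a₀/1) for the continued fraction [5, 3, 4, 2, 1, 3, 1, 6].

Using pₖ = aₖpₖ₋₁ + pₖ₋₂, qₖ = aₖqₖ₋₁ + qₖ₋₂ (with p₋₁=1, p₋₂=0, q₋₁=0, q₋₂=1):
  k=0: a=5, p=5, q=1
  k=1: a=3, p=16, q=3
  k=2: a=4, p=69, q=13
  k=3: a=2, p=154, q=29

154/29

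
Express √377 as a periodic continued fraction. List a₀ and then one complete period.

a₀ = ⌊√377⌋ = 19.
With m₀=0, d₀=1 and mₖ₊₁ = dₖaₖ − mₖ, dₖ₊₁ = (n − mₖ₊₁²)/dₖ, aₖ₊₁ = ⌊(a₀+mₖ₊₁)/dₖ₊₁⌋:
  k=1: m=19, d=16, a=2
  k=2: m=13, d=13, a=2
  k=3: m=13, d=16, a=2
  k=4: m=19, d=1, a=38
d=1 and a=2a₀=38 at k=4, so the next step gives (m, d) = (19, 16) again — its k=1 value — and the period has length 4.

[19; 2, 2, 2, 38]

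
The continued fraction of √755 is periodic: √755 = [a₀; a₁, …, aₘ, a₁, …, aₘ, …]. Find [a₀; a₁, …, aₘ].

[27; 2, 10, 2, 54]

a₀ = ⌊√755⌋ = 27.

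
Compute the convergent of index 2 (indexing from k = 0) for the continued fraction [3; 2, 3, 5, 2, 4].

24/7

Using pₖ = aₖpₖ₋₁ + pₖ₋₂, qₖ = aₖqₖ₋₁ + qₖ₋₂ (with p₋₁=1, p₋₂=0, q₋₁=0, q₋₂=1):
  k=0: a=3, p=3, q=1
  k=1: a=2, p=7, q=2
  k=2: a=3, p=24, q=7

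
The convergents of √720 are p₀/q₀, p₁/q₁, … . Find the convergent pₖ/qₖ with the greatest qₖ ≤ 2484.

√720 = [26; 1, 4, 1, 52, …] (period length 4).
Convergents:
  p_0/q_0 = 26/1
  p_1/q_1 = 27/1
  p_2/q_2 = 134/5
  p_3/q_3 = 161/6
  p_4/q_4 = 8506/317
  p_5/q_5 = 8667/323
  p_6/q_6 = 43174/1609
  p_7/q_7 = 51841/1932
  p_8/q_8 = 2738906/102073
q_7 = 1932 ≤ 2484 < 102073 = q_8, so the answer is 51841/1932.

51841/1932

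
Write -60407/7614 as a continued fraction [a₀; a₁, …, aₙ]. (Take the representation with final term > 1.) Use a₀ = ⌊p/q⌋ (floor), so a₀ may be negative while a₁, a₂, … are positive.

-60407 = -8·7614 + 505
7614 = 15·505 + 39
505 = 12·39 + 37
39 = 1·37 + 2
37 = 18·2 + 1
2 = 2·1 + 0  (stop)
So -60407/7614 = [-8; 15, 12, 1, 18, 2].

[-8; 15, 12, 1, 18, 2]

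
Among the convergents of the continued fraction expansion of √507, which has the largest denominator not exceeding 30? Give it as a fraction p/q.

√507 = [22; 1, 1, 14, 1, 1, 44, …] (period length 6).
Convergents:
  p_0/q_0 = 22/1
  p_1/q_1 = 23/1
  p_2/q_2 = 45/2
  p_3/q_3 = 653/29
  p_4/q_4 = 698/31
q_3 = 29 ≤ 30 < 31 = q_4, so the answer is 653/29.

653/29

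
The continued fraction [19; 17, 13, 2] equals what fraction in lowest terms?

8786/461

Fold from the inside: start with 2/1.
  13 + 1/2 = 27/2
  17 + 2/27 = 461/27
  19 + 27/461 = 8786/461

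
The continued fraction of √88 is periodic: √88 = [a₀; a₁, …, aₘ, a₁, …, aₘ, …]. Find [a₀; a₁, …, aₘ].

a₀ = ⌊√88⌋ = 9.
With m₀=0, d₀=1 and mₖ₊₁ = dₖaₖ − mₖ, dₖ₊₁ = (n − mₖ₊₁²)/dₖ, aₖ₊₁ = ⌊(a₀+mₖ₊₁)/dₖ₊₁⌋:
  k=1: m=9, d=7, a=2
  k=2: m=5, d=9, a=1
  k=3: m=4, d=8, a=1
  k=4: m=4, d=9, a=1
  k=5: m=5, d=7, a=2
  k=6: m=9, d=1, a=18
d=1 and a=2a₀=18 at k=6, so the next step gives (m, d) = (9, 7) again — its k=1 value — and the period has length 6.

[9; 2, 1, 1, 1, 2, 18]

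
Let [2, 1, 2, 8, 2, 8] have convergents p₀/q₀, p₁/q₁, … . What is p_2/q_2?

Using pₖ = aₖpₖ₋₁ + pₖ₋₂, qₖ = aₖqₖ₋₁ + qₖ₋₂ (with p₋₁=1, p₋₂=0, q₋₁=0, q₋₂=1):
  k=0: a=2, p=2, q=1
  k=1: a=1, p=3, q=1
  k=2: a=2, p=8, q=3

8/3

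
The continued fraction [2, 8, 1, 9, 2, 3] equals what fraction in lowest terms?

Using pₖ = aₖpₖ₋₁ + pₖ₋₂ and qₖ = aₖqₖ₋₁ + qₖ₋₂:
  k=0: a=2, p=2, q=1
  k=1: a=8, p=17, q=8
  k=2: a=1, p=19, q=9
  k=3: a=9, p=188, q=89
  k=4: a=2, p=395, q=187
  k=5: a=3, p=1373, q=650

1373/650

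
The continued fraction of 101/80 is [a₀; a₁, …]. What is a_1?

101 = 1·80 + 21   →  a_0 = 1
80 = 3·21 + 17   →  a_1 = 3

3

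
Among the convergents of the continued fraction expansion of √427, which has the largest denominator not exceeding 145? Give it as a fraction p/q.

2583/125

√427 = [20; 1, 1, 1, 40, …] (period length 4).
Convergents:
  p_0/q_0 = 20/1
  p_1/q_1 = 21/1
  p_2/q_2 = 41/2
  p_3/q_3 = 62/3
  p_4/q_4 = 2521/122
  p_5/q_5 = 2583/125
  p_6/q_6 = 5104/247
q_5 = 125 ≤ 145 < 247 = q_6, so the answer is 2583/125.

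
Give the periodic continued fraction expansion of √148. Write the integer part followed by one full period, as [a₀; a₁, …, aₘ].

a₀ = ⌊√148⌋ = 12.
With m₀=0, d₀=1 and mₖ₊₁ = dₖaₖ − mₖ, dₖ₊₁ = (n − mₖ₊₁²)/dₖ, aₖ₊₁ = ⌊(a₀+mₖ₊₁)/dₖ₊₁⌋:
  k=1: m=12, d=4, a=6
  k=2: m=12, d=1, a=24
d=1 and a=2a₀=24 at k=2, so the next step gives (m, d) = (12, 4) again — its k=1 value — and the period has length 2.

[12; 6, 24]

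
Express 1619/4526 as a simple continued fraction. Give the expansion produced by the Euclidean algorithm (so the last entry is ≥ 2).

[0; 2, 1, 3, 1, 8, 5, 7]

1619 = 0·4526 + 1619
4526 = 2·1619 + 1288
1619 = 1·1288 + 331
1288 = 3·331 + 295
331 = 1·295 + 36
295 = 8·36 + 7
36 = 5·7 + 1
7 = 7·1 + 0  (stop)
So 1619/4526 = [0; 2, 1, 3, 1, 8, 5, 7].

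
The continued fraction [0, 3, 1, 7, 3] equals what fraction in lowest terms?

Using pₖ = aₖpₖ₋₁ + pₖ₋₂ and qₖ = aₖqₖ₋₁ + qₖ₋₂:
  k=0: a=0, p=0, q=1
  k=1: a=3, p=1, q=3
  k=2: a=1, p=1, q=4
  k=3: a=7, p=8, q=31
  k=4: a=3, p=25, q=97

25/97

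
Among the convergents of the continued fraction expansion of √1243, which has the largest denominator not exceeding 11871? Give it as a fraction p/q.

171874/4875

√1243 = [35; 3, 1, 9, 3, 9, 1, 3, 70, …] (period length 8).
Convergents:
  p_0/q_0 = 35/1
  p_1/q_1 = 106/3
  p_2/q_2 = 141/4
  p_3/q_3 = 1375/39
  p_4/q_4 = 4266/121
  p_5/q_5 = 39769/1128
  p_6/q_6 = 44035/1249
  p_7/q_7 = 171874/4875
  p_8/q_8 = 12075215/342499
q_7 = 4875 ≤ 11871 < 342499 = q_8, so the answer is 171874/4875.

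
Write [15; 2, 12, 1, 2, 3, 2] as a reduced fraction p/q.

9397/607

Using pₖ = aₖpₖ₋₁ + pₖ₋₂ and qₖ = aₖqₖ₋₁ + qₖ₋₂:
  k=0: a=15, p=15, q=1
  k=1: a=2, p=31, q=2
  k=2: a=12, p=387, q=25
  k=3: a=1, p=418, q=27
  k=4: a=2, p=1223, q=79
  k=5: a=3, p=4087, q=264
  k=6: a=2, p=9397, q=607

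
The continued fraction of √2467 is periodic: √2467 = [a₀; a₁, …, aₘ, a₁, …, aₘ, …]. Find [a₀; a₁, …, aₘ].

a₀ = ⌊√2467⌋ = 49.
With m₀=0, d₀=1 and mₖ₊₁ = dₖaₖ − mₖ, dₖ₊₁ = (n − mₖ₊₁²)/dₖ, aₖ₊₁ = ⌊(a₀+mₖ₊₁)/dₖ₊₁⌋:
  k=1: m=49, d=66, a=1
  k=2: m=17, d=33, a=2
  k=3: m=49, d=2, a=49
  k=4: m=49, d=33, a=2
  k=5: m=17, d=66, a=1
  k=6: m=49, d=1, a=98
d=1 and a=2a₀=98 at k=6, so the next step gives (m, d) = (49, 66) again — its k=1 value — and the period has length 6.

[49; 1, 2, 49, 2, 1, 98]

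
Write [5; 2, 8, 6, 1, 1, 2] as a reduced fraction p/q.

3124/571

Using pₖ = aₖpₖ₋₁ + pₖ₋₂ and qₖ = aₖqₖ₋₁ + qₖ₋₂:
  k=0: a=5, p=5, q=1
  k=1: a=2, p=11, q=2
  k=2: a=8, p=93, q=17
  k=3: a=6, p=569, q=104
  k=4: a=1, p=662, q=121
  k=5: a=1, p=1231, q=225
  k=6: a=2, p=3124, q=571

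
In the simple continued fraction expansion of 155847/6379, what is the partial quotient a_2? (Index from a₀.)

155847 = 24·6379 + 2751   →  a_0 = 24
6379 = 2·2751 + 877   →  a_1 = 2
2751 = 3·877 + 120   →  a_2 = 3

3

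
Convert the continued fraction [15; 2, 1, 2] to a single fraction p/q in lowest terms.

123/8

Fold from the inside: start with 2/1.
  1 + 1/2 = 3/2
  2 + 2/3 = 8/3
  15 + 3/8 = 123/8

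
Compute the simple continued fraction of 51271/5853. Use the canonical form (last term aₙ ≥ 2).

[8; 1, 3, 6, 7, 6, 2, 2]

51271 = 8*5853 + 4447
5853 = 1*4447 + 1406
4447 = 3*1406 + 229
1406 = 6*229 + 32
229 = 7*32 + 5
32 = 6*5 + 2
5 = 2*2 + 1
2 = 2*1 + 0  (stop)
So 51271/5853 = [8; 1, 3, 6, 7, 6, 2, 2].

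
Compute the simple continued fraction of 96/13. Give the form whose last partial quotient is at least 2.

96 = 7·13 + 5
13 = 2·5 + 3
5 = 1·3 + 2
3 = 1·2 + 1
2 = 2·1 + 0  (stop)
So 96/13 = [7; 2, 1, 1, 2].

[7; 2, 1, 1, 2]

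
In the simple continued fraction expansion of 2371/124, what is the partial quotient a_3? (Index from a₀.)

1

2371 = 19·124 + 15   →  a_0 = 19
124 = 8·15 + 4   →  a_1 = 8
15 = 3·4 + 3   →  a_2 = 3
4 = 1·3 + 1   →  a_3 = 1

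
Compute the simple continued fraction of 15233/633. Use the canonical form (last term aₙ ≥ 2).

15233 = 24*633 + 41
633 = 15*41 + 18
41 = 2*18 + 5
18 = 3*5 + 3
5 = 1*3 + 2
3 = 1*2 + 1
2 = 2*1 + 0  (stop)
So 15233/633 = [24; 15, 2, 3, 1, 1, 2].

[24; 15, 2, 3, 1, 1, 2]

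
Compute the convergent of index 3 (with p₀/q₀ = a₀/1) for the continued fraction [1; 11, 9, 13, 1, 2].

1429/1311

Using pₖ = aₖpₖ₋₁ + pₖ₋₂, qₖ = aₖqₖ₋₁ + qₖ₋₂ (with p₋₁=1, p₋₂=0, q₋₁=0, q₋₂=1):
  k=0: a=1, p=1, q=1
  k=1: a=11, p=12, q=11
  k=2: a=9, p=109, q=100
  k=3: a=13, p=1429, q=1311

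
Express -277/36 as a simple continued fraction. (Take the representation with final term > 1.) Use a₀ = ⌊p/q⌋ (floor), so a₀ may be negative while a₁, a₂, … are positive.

[-8; 3, 3, 1, 2]

-277 = -8·36 + 11
36 = 3·11 + 3
11 = 3·3 + 2
3 = 1·2 + 1
2 = 2·1 + 0  (stop)
So -277/36 = [-8; 3, 3, 1, 2].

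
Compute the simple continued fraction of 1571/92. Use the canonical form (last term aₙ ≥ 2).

1571 = 17·92 + 7
92 = 13·7 + 1
7 = 7·1 + 0  (stop)
So 1571/92 = [17; 13, 7].

[17; 13, 7]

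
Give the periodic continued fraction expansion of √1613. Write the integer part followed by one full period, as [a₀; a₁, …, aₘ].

[40; 6, 6, 80]

a₀ = ⌊√1613⌋ = 40.
With m₀=0, d₀=1 and mₖ₊₁ = dₖaₖ − mₖ, dₖ₊₁ = (n − mₖ₊₁²)/dₖ, aₖ₊₁ = ⌊(a₀+mₖ₊₁)/dₖ₊₁⌋:
  k=1: m=40, d=13, a=6
  k=2: m=38, d=13, a=6
  k=3: m=40, d=1, a=80
d=1 and a=2a₀=80 at k=3, so the next step gives (m, d) = (40, 13) again — its k=1 value — and the period has length 3.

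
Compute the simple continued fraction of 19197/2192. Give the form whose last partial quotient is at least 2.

[8; 1, 3, 7, 1, 4, 4, 3]

19197 = 8×2192 + 1661
2192 = 1×1661 + 531
1661 = 3×531 + 68
531 = 7×68 + 55
68 = 1×55 + 13
55 = 4×13 + 3
13 = 4×3 + 1
3 = 3×1 + 0  (stop)
So 19197/2192 = [8; 1, 3, 7, 1, 4, 4, 3].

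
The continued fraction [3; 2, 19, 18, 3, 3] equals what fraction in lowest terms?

24958/7157

Using pₖ = aₖpₖ₋₁ + pₖ₋₂ and qₖ = aₖqₖ₋₁ + qₖ₋₂:
  k=0: a=3, p=3, q=1
  k=1: a=2, p=7, q=2
  k=2: a=19, p=136, q=39
  k=3: a=18, p=2455, q=704
  k=4: a=3, p=7501, q=2151
  k=5: a=3, p=24958, q=7157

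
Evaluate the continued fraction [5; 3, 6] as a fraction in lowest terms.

101/19

Using pₖ = aₖpₖ₋₁ + pₖ₋₂ and qₖ = aₖqₖ₋₁ + qₖ₋₂:
  k=0: a=5, p=5, q=1
  k=1: a=3, p=16, q=3
  k=2: a=6, p=101, q=19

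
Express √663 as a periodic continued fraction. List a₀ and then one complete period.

a₀ = ⌊√663⌋ = 25.
With m₀=0, d₀=1 and mₖ₊₁ = dₖaₖ − mₖ, dₖ₊₁ = (n − mₖ₊₁²)/dₖ, aₖ₊₁ = ⌊(a₀+mₖ₊₁)/dₖ₊₁⌋:
  k=1: m=25, d=38, a=1
  k=2: m=13, d=13, a=2
  k=3: m=13, d=38, a=1
  k=4: m=25, d=1, a=50
d=1 and a=2a₀=50 at k=4, so the next step gives (m, d) = (25, 38) again — its k=1 value — and the period has length 4.

[25; 1, 2, 1, 50]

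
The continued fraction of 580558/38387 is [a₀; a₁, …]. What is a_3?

580558 = 15·38387 + 4753   →  a_0 = 15
38387 = 8·4753 + 363   →  a_1 = 8
4753 = 13·363 + 34   →  a_2 = 13
363 = 10·34 + 23   →  a_3 = 10

10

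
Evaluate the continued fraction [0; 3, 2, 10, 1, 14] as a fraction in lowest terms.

Using pₖ = aₖpₖ₋₁ + pₖ₋₂ and qₖ = aₖqₖ₋₁ + qₖ₋₂:
  k=0: a=0, p=0, q=1
  k=1: a=3, p=1, q=3
  k=2: a=2, p=2, q=7
  k=3: a=10, p=21, q=73
  k=4: a=1, p=23, q=80
  k=5: a=14, p=343, q=1193

343/1193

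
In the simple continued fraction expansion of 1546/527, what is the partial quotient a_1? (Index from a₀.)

1546 = 2·527 + 492   →  a_0 = 2
527 = 1·492 + 35   →  a_1 = 1

1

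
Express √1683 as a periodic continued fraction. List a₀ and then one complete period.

[41; 41, 82]

a₀ = ⌊√1683⌋ = 41.
With m₀=0, d₀=1 and mₖ₊₁ = dₖaₖ − mₖ, dₖ₊₁ = (n − mₖ₊₁²)/dₖ, aₖ₊₁ = ⌊(a₀+mₖ₊₁)/dₖ₊₁⌋:
  k=1: m=41, d=2, a=41
  k=2: m=41, d=1, a=82
d=1 and a=2a₀=82 at k=2, so the next step gives (m, d) = (41, 2) again — its k=1 value — and the period has length 2.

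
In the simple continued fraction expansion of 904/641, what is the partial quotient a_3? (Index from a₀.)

904 = 1·641 + 263   →  a_0 = 1
641 = 2·263 + 115   →  a_1 = 2
263 = 2·115 + 33   →  a_2 = 2
115 = 3·33 + 16   →  a_3 = 3

3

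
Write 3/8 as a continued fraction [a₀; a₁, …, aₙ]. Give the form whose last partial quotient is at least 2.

3 = 0×8 + 3
8 = 2×3 + 2
3 = 1×2 + 1
2 = 2×1 + 0  (stop)
So 3/8 = [0; 2, 1, 2].

[0; 2, 1, 2]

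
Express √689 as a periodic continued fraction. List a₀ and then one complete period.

a₀ = ⌊√689⌋ = 26.

[26; 4, 52]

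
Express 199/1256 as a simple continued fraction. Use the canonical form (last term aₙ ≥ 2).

[0; 6, 3, 4, 1, 3, 3]

199 = 0×1256 + 199
1256 = 6×199 + 62
199 = 3×62 + 13
62 = 4×13 + 10
13 = 1×10 + 3
10 = 3×3 + 1
3 = 3×1 + 0  (stop)
So 199/1256 = [0; 6, 3, 4, 1, 3, 3].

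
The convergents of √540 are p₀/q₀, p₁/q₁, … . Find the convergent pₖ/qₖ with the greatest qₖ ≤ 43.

√540 = [23; 4, 4, 1, 10, 1, 4, 4, 46, …] (period length 8).
Convergents:
  p_0/q_0 = 23/1
  p_1/q_1 = 93/4
  p_2/q_2 = 395/17
  p_3/q_3 = 488/21
  p_4/q_4 = 5275/227
q_3 = 21 ≤ 43 < 227 = q_4, so the answer is 488/21.

488/21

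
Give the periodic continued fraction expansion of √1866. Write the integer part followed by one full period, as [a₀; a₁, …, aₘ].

a₀ = ⌊√1866⌋ = 43.
With m₀=0, d₀=1 and mₖ₊₁ = dₖaₖ − mₖ, dₖ₊₁ = (n − mₖ₊₁²)/dₖ, aₖ₊₁ = ⌊(a₀+mₖ₊₁)/dₖ₊₁⌋:
  k=1: m=43, d=17, a=5
  k=2: m=42, d=6, a=14
  k=3: m=42, d=17, a=5
  k=4: m=43, d=1, a=86
d=1 and a=2a₀=86 at k=4, so the next step gives (m, d) = (43, 17) again — its k=1 value — and the period has length 4.

[43; 5, 14, 5, 86]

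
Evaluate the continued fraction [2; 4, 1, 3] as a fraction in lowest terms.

Fold from the inside: start with 3/1.
  1 + 1/3 = 4/3
  4 + 3/4 = 19/4
  2 + 4/19 = 42/19

42/19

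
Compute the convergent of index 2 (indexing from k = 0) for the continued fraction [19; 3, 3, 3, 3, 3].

Using pₖ = aₖpₖ₋₁ + pₖ₋₂, qₖ = aₖqₖ₋₁ + qₖ₋₂ (with p₋₁=1, p₋₂=0, q₋₁=0, q₋₂=1):
  k=0: a=19, p=19, q=1
  k=1: a=3, p=58, q=3
  k=2: a=3, p=193, q=10

193/10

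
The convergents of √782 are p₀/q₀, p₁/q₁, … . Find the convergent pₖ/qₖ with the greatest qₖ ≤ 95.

√782 = [27; 1, 26, 1, 54, …] (period length 4).
Convergents:
  p_0/q_0 = 27/1
  p_1/q_1 = 28/1
  p_2/q_2 = 755/27
  p_3/q_3 = 783/28
  p_4/q_4 = 43037/1539
q_3 = 28 ≤ 95 < 1539 = q_4, so the answer is 783/28.

783/28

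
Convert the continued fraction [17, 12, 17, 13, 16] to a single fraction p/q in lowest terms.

Fold from the inside: start with 16/1.
  13 + 1/16 = 209/16
  17 + 16/209 = 3569/209
  12 + 209/3569 = 43037/3569
  17 + 3569/43037 = 735198/43037

735198/43037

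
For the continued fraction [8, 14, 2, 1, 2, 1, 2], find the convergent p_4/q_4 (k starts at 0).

Using pₖ = aₖpₖ₋₁ + pₖ₋₂, qₖ = aₖqₖ₋₁ + qₖ₋₂ (with p₋₁=1, p₋₂=0, q₋₁=0, q₋₂=1):
  k=0: a=8, p=8, q=1
  k=1: a=14, p=113, q=14
  k=2: a=2, p=234, q=29
  k=3: a=1, p=347, q=43
  k=4: a=2, p=928, q=115

928/115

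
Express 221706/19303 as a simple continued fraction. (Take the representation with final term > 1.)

221706 = 11·19303 + 9373
19303 = 2·9373 + 557
9373 = 16·557 + 461
557 = 1·461 + 96
461 = 4·96 + 77
96 = 1·77 + 19
77 = 4·19 + 1
19 = 19·1 + 0  (stop)
So 221706/19303 = [11; 2, 16, 1, 4, 1, 4, 19].

[11; 2, 16, 1, 4, 1, 4, 19]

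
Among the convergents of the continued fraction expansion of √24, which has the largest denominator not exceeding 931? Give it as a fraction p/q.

4316/881

√24 = [4; 1, 8, …] (period length 2).
Convergents:
  p_0/q_0 = 4/1
  p_1/q_1 = 5/1
  p_2/q_2 = 44/9
  p_3/q_3 = 49/10
  p_4/q_4 = 436/89
  p_5/q_5 = 485/99
  p_6/q_6 = 4316/881
  p_7/q_7 = 4801/980
q_6 = 881 ≤ 931 < 980 = q_7, so the answer is 4316/881.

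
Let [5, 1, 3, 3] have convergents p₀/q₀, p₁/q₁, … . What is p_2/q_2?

23/4

Using pₖ = aₖpₖ₋₁ + pₖ₋₂, qₖ = aₖqₖ₋₁ + qₖ₋₂ (with p₋₁=1, p₋₂=0, q₋₁=0, q₋₂=1):
  k=0: a=5, p=5, q=1
  k=1: a=1, p=6, q=1
  k=2: a=3, p=23, q=4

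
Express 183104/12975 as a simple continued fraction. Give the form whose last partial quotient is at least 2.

183104 = 14*12975 + 1454
12975 = 8*1454 + 1343
1454 = 1*1343 + 111
1343 = 12*111 + 11
111 = 10*11 + 1
11 = 11*1 + 0  (stop)
So 183104/12975 = [14; 8, 1, 12, 10, 11].

[14; 8, 1, 12, 10, 11]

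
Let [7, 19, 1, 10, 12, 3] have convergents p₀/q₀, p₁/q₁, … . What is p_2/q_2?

141/20

Using pₖ = aₖpₖ₋₁ + pₖ₋₂, qₖ = aₖqₖ₋₁ + qₖ₋₂ (with p₋₁=1, p₋₂=0, q₋₁=0, q₋₂=1):
  k=0: a=7, p=7, q=1
  k=1: a=19, p=134, q=19
  k=2: a=1, p=141, q=20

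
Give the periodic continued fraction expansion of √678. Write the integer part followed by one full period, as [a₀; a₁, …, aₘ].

[26; 26, 52]

a₀ = ⌊√678⌋ = 26.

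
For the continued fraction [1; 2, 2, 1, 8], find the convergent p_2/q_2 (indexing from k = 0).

7/5

Using pₖ = aₖpₖ₋₁ + pₖ₋₂, qₖ = aₖqₖ₋₁ + qₖ₋₂ (with p₋₁=1, p₋₂=0, q₋₁=0, q₋₂=1):
  k=0: a=1, p=1, q=1
  k=1: a=2, p=3, q=2
  k=2: a=2, p=7, q=5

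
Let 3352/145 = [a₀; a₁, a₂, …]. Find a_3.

3352 = 23·145 + 17   →  a_0 = 23
145 = 8·17 + 9   →  a_1 = 8
17 = 1·9 + 8   →  a_2 = 1
9 = 1·8 + 1   →  a_3 = 1

1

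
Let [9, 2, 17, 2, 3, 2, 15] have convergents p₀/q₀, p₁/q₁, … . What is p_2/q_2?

332/35

Using pₖ = aₖpₖ₋₁ + pₖ₋₂, qₖ = aₖqₖ₋₁ + qₖ₋₂ (with p₋₁=1, p₋₂=0, q₋₁=0, q₋₂=1):
  k=0: a=9, p=9, q=1
  k=1: a=2, p=19, q=2
  k=2: a=17, p=332, q=35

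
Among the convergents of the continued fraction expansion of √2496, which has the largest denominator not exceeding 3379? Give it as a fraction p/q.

√2496 = [49; 1, 23, 1, 98, …] (period length 4).
Convergents:
  p_0/q_0 = 49/1
  p_1/q_1 = 50/1
  p_2/q_2 = 1199/24
  p_3/q_3 = 1249/25
  p_4/q_4 = 123601/2474
  p_5/q_5 = 124850/2499
  p_6/q_6 = 2995151/59951
q_5 = 2499 ≤ 3379 < 59951 = q_6, so the answer is 124850/2499.

124850/2499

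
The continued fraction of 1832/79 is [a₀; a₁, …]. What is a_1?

5

1832 = 23·79 + 15   →  a_0 = 23
79 = 5·15 + 4   →  a_1 = 5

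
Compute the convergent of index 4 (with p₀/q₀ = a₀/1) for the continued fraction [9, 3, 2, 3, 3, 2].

Using pₖ = aₖpₖ₋₁ + pₖ₋₂, qₖ = aₖqₖ₋₁ + qₖ₋₂ (with p₋₁=1, p₋₂=0, q₋₁=0, q₋₂=1):
  k=0: a=9, p=9, q=1
  k=1: a=3, p=28, q=3
  k=2: a=2, p=65, q=7
  k=3: a=3, p=223, q=24
  k=4: a=3, p=734, q=79

734/79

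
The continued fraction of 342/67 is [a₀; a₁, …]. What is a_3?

342 = 5·67 + 7   →  a_0 = 5
67 = 9·7 + 4   →  a_1 = 9
7 = 1·4 + 3   →  a_2 = 1
4 = 1·3 + 1   →  a_3 = 1

1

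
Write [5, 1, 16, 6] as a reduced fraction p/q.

612/103

Using pₖ = aₖpₖ₋₁ + pₖ₋₂ and qₖ = aₖqₖ₋₁ + qₖ₋₂:
  k=0: a=5, p=5, q=1
  k=1: a=1, p=6, q=1
  k=2: a=16, p=101, q=17
  k=3: a=6, p=612, q=103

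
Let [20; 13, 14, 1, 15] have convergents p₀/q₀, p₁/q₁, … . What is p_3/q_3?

Using pₖ = aₖpₖ₋₁ + pₖ₋₂, qₖ = aₖqₖ₋₁ + qₖ₋₂ (with p₋₁=1, p₋₂=0, q₋₁=0, q₋₂=1):
  k=0: a=20, p=20, q=1
  k=1: a=13, p=261, q=13
  k=2: a=14, p=3674, q=183
  k=3: a=1, p=3935, q=196

3935/196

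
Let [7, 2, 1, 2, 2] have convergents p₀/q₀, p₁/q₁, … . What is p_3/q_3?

Using pₖ = aₖpₖ₋₁ + pₖ₋₂, qₖ = aₖqₖ₋₁ + qₖ₋₂ (with p₋₁=1, p₋₂=0, q₋₁=0, q₋₂=1):
  k=0: a=7, p=7, q=1
  k=1: a=2, p=15, q=2
  k=2: a=1, p=22, q=3
  k=3: a=2, p=59, q=8

59/8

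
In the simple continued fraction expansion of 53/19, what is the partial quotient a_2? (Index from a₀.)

3

53 = 2·19 + 15   →  a_0 = 2
19 = 1·15 + 4   →  a_1 = 1
15 = 3·4 + 3   →  a_2 = 3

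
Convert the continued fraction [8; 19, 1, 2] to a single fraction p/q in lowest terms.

Using pₖ = aₖpₖ₋₁ + pₖ₋₂ and qₖ = aₖqₖ₋₁ + qₖ₋₂:
  k=0: a=8, p=8, q=1
  k=1: a=19, p=153, q=19
  k=2: a=1, p=161, q=20
  k=3: a=2, p=475, q=59

475/59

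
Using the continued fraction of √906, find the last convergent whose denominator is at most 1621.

18090/601

√906 = [30; 10, 60, …] (period length 2).
Convergents:
  p_0/q_0 = 30/1
  p_1/q_1 = 301/10
  p_2/q_2 = 18090/601
  p_3/q_3 = 181201/6020
q_2 = 601 ≤ 1621 < 6020 = q_3, so the answer is 18090/601.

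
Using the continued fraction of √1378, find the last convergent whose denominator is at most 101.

1225/33

√1378 = [37; 8, 4, 4, 8, 74, …] (period length 5).
Convergents:
  p_0/q_0 = 37/1
  p_1/q_1 = 297/8
  p_2/q_2 = 1225/33
  p_3/q_3 = 5197/140
q_2 = 33 ≤ 101 < 140 = q_3, so the answer is 1225/33.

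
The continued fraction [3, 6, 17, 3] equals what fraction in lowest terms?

997/315

Using pₖ = aₖpₖ₋₁ + pₖ₋₂ and qₖ = aₖqₖ₋₁ + qₖ₋₂:
  k=0: a=3, p=3, q=1
  k=1: a=6, p=19, q=6
  k=2: a=17, p=326, q=103
  k=3: a=3, p=997, q=315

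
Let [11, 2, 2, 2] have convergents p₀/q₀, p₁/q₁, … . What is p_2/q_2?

57/5

Using pₖ = aₖpₖ₋₁ + pₖ₋₂, qₖ = aₖqₖ₋₁ + qₖ₋₂ (with p₋₁=1, p₋₂=0, q₋₁=0, q₋₂=1):
  k=0: a=11, p=11, q=1
  k=1: a=2, p=23, q=2
  k=2: a=2, p=57, q=5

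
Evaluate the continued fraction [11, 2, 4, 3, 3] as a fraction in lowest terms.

Fold from the inside: start with 3/1.
  3 + 1/3 = 10/3
  4 + 3/10 = 43/10
  2 + 10/43 = 96/43
  11 + 43/96 = 1099/96

1099/96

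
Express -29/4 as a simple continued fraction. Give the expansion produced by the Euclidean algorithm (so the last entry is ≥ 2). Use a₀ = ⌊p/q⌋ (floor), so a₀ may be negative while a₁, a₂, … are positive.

[-8; 1, 3]

-29 = -8*4 + 3
4 = 1*3 + 1
3 = 3*1 + 0  (stop)
So -29/4 = [-8; 1, 3].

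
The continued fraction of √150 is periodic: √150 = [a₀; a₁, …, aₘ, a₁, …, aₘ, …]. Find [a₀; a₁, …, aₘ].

a₀ = ⌊√150⌋ = 12.
With m₀=0, d₀=1 and mₖ₊₁ = dₖaₖ − mₖ, dₖ₊₁ = (n − mₖ₊₁²)/dₖ, aₖ₊₁ = ⌊(a₀+mₖ₊₁)/dₖ₊₁⌋:
  k=1: m=12, d=6, a=4
  k=2: m=12, d=1, a=24
d=1 and a=2a₀=24 at k=2, so the next step gives (m, d) = (12, 6) again — its k=1 value — and the period has length 2.

[12; 4, 24]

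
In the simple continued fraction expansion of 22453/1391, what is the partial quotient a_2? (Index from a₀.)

16

22453 = 16·1391 + 197   →  a_0 = 16
1391 = 7·197 + 12   →  a_1 = 7
197 = 16·12 + 5   →  a_2 = 16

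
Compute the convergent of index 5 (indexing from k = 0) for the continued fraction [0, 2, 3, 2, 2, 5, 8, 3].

Using pₖ = aₖpₖ₋₁ + pₖ₋₂, qₖ = aₖqₖ₋₁ + qₖ₋₂ (with p₋₁=1, p₋₂=0, q₋₁=0, q₋₂=1):
  k=0: a=0, p=0, q=1
  k=1: a=2, p=1, q=2
  k=2: a=3, p=3, q=7
  k=3: a=2, p=7, q=16
  k=4: a=2, p=17, q=39
  k=5: a=5, p=92, q=211

92/211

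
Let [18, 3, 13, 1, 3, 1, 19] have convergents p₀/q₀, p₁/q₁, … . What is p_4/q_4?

Using pₖ = aₖpₖ₋₁ + pₖ₋₂, qₖ = aₖqₖ₋₁ + qₖ₋₂ (with p₋₁=1, p₋₂=0, q₋₁=0, q₋₂=1):
  k=0: a=18, p=18, q=1
  k=1: a=3, p=55, q=3
  k=2: a=13, p=733, q=40
  k=3: a=1, p=788, q=43
  k=4: a=3, p=3097, q=169

3097/169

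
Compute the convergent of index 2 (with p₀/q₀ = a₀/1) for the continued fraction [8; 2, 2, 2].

42/5

Using pₖ = aₖpₖ₋₁ + pₖ₋₂, qₖ = aₖqₖ₋₁ + qₖ₋₂ (with p₋₁=1, p₋₂=0, q₋₁=0, q₋₂=1):
  k=0: a=8, p=8, q=1
  k=1: a=2, p=17, q=2
  k=2: a=2, p=42, q=5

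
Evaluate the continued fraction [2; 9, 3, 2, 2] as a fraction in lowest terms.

333/158

Using pₖ = aₖpₖ₋₁ + pₖ₋₂ and qₖ = aₖqₖ₋₁ + qₖ₋₂:
  k=0: a=2, p=2, q=1
  k=1: a=9, p=19, q=9
  k=2: a=3, p=59, q=28
  k=3: a=2, p=137, q=65
  k=4: a=2, p=333, q=158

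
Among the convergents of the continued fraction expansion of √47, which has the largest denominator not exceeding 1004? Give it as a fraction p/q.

4607/672

√47 = [6; 1, 5, 1, 12, …] (period length 4).
Convergents:
  p_0/q_0 = 6/1
  p_1/q_1 = 7/1
  p_2/q_2 = 41/6
  p_3/q_3 = 48/7
  p_4/q_4 = 617/90
  p_5/q_5 = 665/97
  p_6/q_6 = 3942/575
  p_7/q_7 = 4607/672
  p_8/q_8 = 59226/8639
q_7 = 672 ≤ 1004 < 8639 = q_8, so the answer is 4607/672.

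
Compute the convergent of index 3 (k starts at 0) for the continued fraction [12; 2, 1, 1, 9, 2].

62/5

Using pₖ = aₖpₖ₋₁ + pₖ₋₂, qₖ = aₖqₖ₋₁ + qₖ₋₂ (with p₋₁=1, p₋₂=0, q₋₁=0, q₋₂=1):
  k=0: a=12, p=12, q=1
  k=1: a=2, p=25, q=2
  k=2: a=1, p=37, q=3
  k=3: a=1, p=62, q=5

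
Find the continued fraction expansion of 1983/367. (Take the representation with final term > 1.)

1983 = 5·367 + 148
367 = 2·148 + 71
148 = 2·71 + 6
71 = 11·6 + 5
6 = 1·5 + 1
5 = 5·1 + 0  (stop)
So 1983/367 = [5; 2, 2, 11, 1, 5].

[5; 2, 2, 11, 1, 5]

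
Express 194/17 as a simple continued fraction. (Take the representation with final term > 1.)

[11; 2, 2, 3]

194 = 11*17 + 7
17 = 2*7 + 3
7 = 2*3 + 1
3 = 3*1 + 0  (stop)
So 194/17 = [11; 2, 2, 3].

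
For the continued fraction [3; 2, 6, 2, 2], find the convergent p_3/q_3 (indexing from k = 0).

97/28

Using pₖ = aₖpₖ₋₁ + pₖ₋₂, qₖ = aₖqₖ₋₁ + qₖ₋₂ (with p₋₁=1, p₋₂=0, q₋₁=0, q₋₂=1):
  k=0: a=3, p=3, q=1
  k=1: a=2, p=7, q=2
  k=2: a=6, p=45, q=13
  k=3: a=2, p=97, q=28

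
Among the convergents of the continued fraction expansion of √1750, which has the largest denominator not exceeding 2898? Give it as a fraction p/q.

104959/2509

√1750 = [41; 1, 4, 1, 82, …] (period length 4).
Convergents:
  p_0/q_0 = 41/1
  p_1/q_1 = 42/1
  p_2/q_2 = 209/5
  p_3/q_3 = 251/6
  p_4/q_4 = 20791/497
  p_5/q_5 = 21042/503
  p_6/q_6 = 104959/2509
  p_7/q_7 = 126001/3012
q_6 = 2509 ≤ 2898 < 3012 = q_7, so the answer is 104959/2509.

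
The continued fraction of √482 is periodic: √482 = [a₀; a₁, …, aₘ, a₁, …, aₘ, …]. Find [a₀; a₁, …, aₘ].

a₀ = ⌊√482⌋ = 21.
With m₀=0, d₀=1 and mₖ₊₁ = dₖaₖ − mₖ, dₖ₊₁ = (n − mₖ₊₁²)/dₖ, aₖ₊₁ = ⌊(a₀+mₖ₊₁)/dₖ₊₁⌋:
  k=1: m=21, d=41, a=1
  k=2: m=20, d=2, a=20
  k=3: m=20, d=41, a=1
  k=4: m=21, d=1, a=42
d=1 and a=2a₀=42 at k=4, so the next step gives (m, d) = (21, 41) again — its k=1 value — and the period has length 4.

[21; 1, 20, 1, 42]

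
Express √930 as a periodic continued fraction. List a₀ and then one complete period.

a₀ = ⌊√930⌋ = 30.
With m₀=0, d₀=1 and mₖ₊₁ = dₖaₖ − mₖ, dₖ₊₁ = (n − mₖ₊₁²)/dₖ, aₖ₊₁ = ⌊(a₀+mₖ₊₁)/dₖ₊₁⌋:
  k=1: m=30, d=30, a=2
  k=2: m=30, d=1, a=60
d=1 and a=2a₀=60 at k=2, so the next step gives (m, d) = (30, 30) again — its k=1 value — and the period has length 2.

[30; 2, 60]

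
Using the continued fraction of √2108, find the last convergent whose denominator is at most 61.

√2108 = [45; 1, 10, 2, 22, 2, 10, 1, 90, …] (period length 8).
Convergents:
  p_0/q_0 = 45/1
  p_1/q_1 = 46/1
  p_2/q_2 = 505/11
  p_3/q_3 = 1056/23
  p_4/q_4 = 23737/517
q_3 = 23 ≤ 61 < 517 = q_4, so the answer is 1056/23.

1056/23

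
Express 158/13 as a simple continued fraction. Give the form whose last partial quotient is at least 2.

158 = 12*13 + 2
13 = 6*2 + 1
2 = 2*1 + 0  (stop)
So 158/13 = [12; 6, 2].

[12; 6, 2]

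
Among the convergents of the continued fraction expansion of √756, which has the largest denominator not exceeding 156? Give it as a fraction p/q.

√756 = [27; 2, 54, …] (period length 2).
Convergents:
  p_0/q_0 = 27/1
  p_1/q_1 = 55/2
  p_2/q_2 = 2997/109
  p_3/q_3 = 6049/220
q_2 = 109 ≤ 156 < 220 = q_3, so the answer is 2997/109.

2997/109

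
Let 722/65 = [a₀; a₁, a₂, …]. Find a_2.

3

722 = 11·65 + 7   →  a_0 = 11
65 = 9·7 + 2   →  a_1 = 9
7 = 3·2 + 1   →  a_2 = 3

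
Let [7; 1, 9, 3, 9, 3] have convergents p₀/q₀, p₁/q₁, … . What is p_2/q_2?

Using pₖ = aₖpₖ₋₁ + pₖ₋₂, qₖ = aₖqₖ₋₁ + qₖ₋₂ (with p₋₁=1, p₋₂=0, q₋₁=0, q₋₂=1):
  k=0: a=7, p=7, q=1
  k=1: a=1, p=8, q=1
  k=2: a=9, p=79, q=10

79/10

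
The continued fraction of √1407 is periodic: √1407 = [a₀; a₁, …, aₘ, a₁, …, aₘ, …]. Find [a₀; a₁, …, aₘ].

[37; 1, 1, 24, 1, 1, 74]

a₀ = ⌊√1407⌋ = 37.
With m₀=0, d₀=1 and mₖ₊₁ = dₖaₖ − mₖ, dₖ₊₁ = (n − mₖ₊₁²)/dₖ, aₖ₊₁ = ⌊(a₀+mₖ₊₁)/dₖ₊₁⌋:
  k=1: m=37, d=38, a=1
  k=2: m=1, d=37, a=1
  k=3: m=36, d=3, a=24
  k=4: m=36, d=37, a=1
  k=5: m=1, d=38, a=1
  k=6: m=37, d=1, a=74
d=1 and a=2a₀=74 at k=6, so the next step gives (m, d) = (37, 38) again — its k=1 value — and the period has length 6.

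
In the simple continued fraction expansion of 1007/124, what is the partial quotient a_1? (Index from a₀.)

8

1007 = 8·124 + 15   →  a_0 = 8
124 = 8·15 + 4   →  a_1 = 8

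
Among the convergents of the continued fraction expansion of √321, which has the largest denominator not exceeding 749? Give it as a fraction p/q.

√321 = [17; 1, 10, 1, 34, …] (period length 4).
Convergents:
  p_0/q_0 = 17/1
  p_1/q_1 = 18/1
  p_2/q_2 = 197/11
  p_3/q_3 = 215/12
  p_4/q_4 = 7507/419
  p_5/q_5 = 7722/431
  p_6/q_6 = 84727/4729
q_5 = 431 ≤ 749 < 4729 = q_6, so the answer is 7722/431.

7722/431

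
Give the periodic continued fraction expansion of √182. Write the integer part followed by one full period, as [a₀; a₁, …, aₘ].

a₀ = ⌊√182⌋ = 13.
With m₀=0, d₀=1 and mₖ₊₁ = dₖaₖ − mₖ, dₖ₊₁ = (n − mₖ₊₁²)/dₖ, aₖ₊₁ = ⌊(a₀+mₖ₊₁)/dₖ₊₁⌋:
  k=1: m=13, d=13, a=2
  k=2: m=13, d=1, a=26
d=1 and a=2a₀=26 at k=2, so the next step gives (m, d) = (13, 13) again — its k=1 value — and the period has length 2.

[13; 2, 26]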